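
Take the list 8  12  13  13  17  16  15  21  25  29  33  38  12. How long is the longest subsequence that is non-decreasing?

Let dp[i] be the length of the longest such subsequence ending at index i:
i:      1  2  3  4  5  6  7  8  9 10 11 12 13
a[i]:   8 12 13 13 17 16 15 21 25 29 33 38 12
dp:     1  2  3  4  5  5  5  6  7  8  9 10  3
Maximum dp value is 10.

10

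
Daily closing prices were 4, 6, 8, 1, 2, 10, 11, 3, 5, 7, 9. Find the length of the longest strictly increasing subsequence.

Track the smallest tail for each achievable length (strict):
4 → extends → [4]
6 → extends → [4, 6]
8 → extends → [4, 6, 8]
1 → replaces 4 → [1, 6, 8]
2 → replaces 6 → [1, 2, 8]
10 → extends → [1, 2, 8, 10]
11 → extends → [1, 2, 8, 10, 11]
3 → replaces 8 → [1, 2, 3, 10, 11]
5 → replaces 10 → [1, 2, 3, 5, 11]
7 → replaces 11 → [1, 2, 3, 5, 7]
9 → extends → [1, 2, 3, 5, 7, 9]
Six tails, so the longest strictly increasing subsequence has length 6 (e.g. 1, 2, 3, 5, 7, 9).

6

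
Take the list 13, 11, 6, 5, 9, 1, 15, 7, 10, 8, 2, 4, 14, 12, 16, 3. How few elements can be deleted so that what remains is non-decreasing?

Fewest deletions = n − (longest non-decreasing subsequence).
i:      1  2  3  4  5  6  7  8  9 10 11 12 13 14 15 16
a[i]:  13 11  6  5  9  1 15  7 10  8  2  4 14 12 16  3
dp:     1  1  1  1  2  1  3  2  3  3  2  3  4  4  5  3
max dp = 5, so deletions = 16 − 5 = 11.

11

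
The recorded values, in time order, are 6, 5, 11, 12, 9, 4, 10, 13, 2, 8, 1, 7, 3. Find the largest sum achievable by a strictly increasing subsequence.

Let S[i] be the best sum of a strictly increasing subsequence ending at i:
i:      1  2  3  4  5  6  7  8  9 10 11 12 13
a[i]:   6  5 11 12  9  4 10 13  2  8  1  7  3
S:      6  5 17 29 15  4 25 42  2 14  1 13  5
Maximum is 42 (e.g. 6 + 11 + 12 + 13).

42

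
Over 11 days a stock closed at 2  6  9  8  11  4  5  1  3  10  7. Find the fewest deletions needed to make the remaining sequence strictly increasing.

7

Fewest deletions = n − (longest strictly increasing subsequence).
i:      1  2  3  4  5  6  7  8  9 10 11
a[i]:   2  6  9  8 11  4  5  1  3 10  7
dp:     1  2  3  3  4  2  3  1  2  4  4
max dp = 4, so deletions = 11 − 4 = 7.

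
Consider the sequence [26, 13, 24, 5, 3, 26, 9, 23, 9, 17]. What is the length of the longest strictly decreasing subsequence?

4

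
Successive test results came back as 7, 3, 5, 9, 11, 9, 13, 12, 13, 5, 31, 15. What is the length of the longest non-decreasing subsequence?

7

Track the smallest tail for each achievable length (allowing ties):
7 → extends → [7]
3 → replaces 7 → [3]
5 → extends → [3, 5]
9 → extends → [3, 5, 9]
11 → extends → [3, 5, 9, 11]
9 → replaces 11 → [3, 5, 9, 9]
13 → extends → [3, 5, 9, 9, 13]
12 → replaces 13 → [3, 5, 9, 9, 12]
13 → extends → [3, 5, 9, 9, 12, 13]
5 → replaces 9 → [3, 5, 5, 9, 12, 13]
31 → extends → [3, 5, 5, 9, 12, 13, 31]
15 → replaces 31 → [3, 5, 5, 9, 12, 13, 15]
Seven tails, so the longest non-decreasing subsequence has length 7 (e.g. 3, 5, 9, 11, 13, 13, 31).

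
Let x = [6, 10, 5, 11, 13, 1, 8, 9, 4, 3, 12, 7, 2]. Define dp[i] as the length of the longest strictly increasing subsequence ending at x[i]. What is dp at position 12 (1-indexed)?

dp[i] = 1 + max{dp[j] : j<i, x[j]<x[i]} (or 1 if no such j):
i:      1  2  3  4  5  6  7  8  9 10 11 12 13
x[i]:   6 10  5 11 13  1  8  9  4  3 12  7  2
dp:     1  2  1  3  4  1  2  3  2  2  4  3  2
At index 12 the value is 3.

3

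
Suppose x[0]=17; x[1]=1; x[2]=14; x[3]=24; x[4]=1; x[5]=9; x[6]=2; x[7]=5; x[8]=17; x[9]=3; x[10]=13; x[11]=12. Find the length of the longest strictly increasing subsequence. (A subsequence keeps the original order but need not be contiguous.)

4

Track the smallest tail for each achievable length (strict):
17 → extends → [17]
1 → replaces 17 → [1]
14 → extends → [1, 14]
24 → extends → [1, 14, 24]
1 → already a tail → [1, 14, 24]
9 → replaces 14 → [1, 9, 24]
2 → replaces 9 → [1, 2, 24]
5 → replaces 24 → [1, 2, 5]
17 → extends → [1, 2, 5, 17]
3 → replaces 5 → [1, 2, 3, 17]
13 → replaces 17 → [1, 2, 3, 13]
12 → replaces 13 → [1, 2, 3, 12]
Four tails, so the longest strictly increasing subsequence has length 4 (e.g. 1, 2, 5, 17).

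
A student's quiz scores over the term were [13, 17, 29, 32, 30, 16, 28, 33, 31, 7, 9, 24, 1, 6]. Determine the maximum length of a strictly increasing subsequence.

Let dp[i] be the length of the longest such subsequence ending at index i:
i:      1  2  3  4  5  6  7  8  9 10 11 12 13 14
a[i]:  13 17 29 32 30 16 28 33 31  7  9 24  1  6
dp:     1  2  3  4  4  2  3  5  5  1  2  3  1  2
Maximum dp value is 5.

5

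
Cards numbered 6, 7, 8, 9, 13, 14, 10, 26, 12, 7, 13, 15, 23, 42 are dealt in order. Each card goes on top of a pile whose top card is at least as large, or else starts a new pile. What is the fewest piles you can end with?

10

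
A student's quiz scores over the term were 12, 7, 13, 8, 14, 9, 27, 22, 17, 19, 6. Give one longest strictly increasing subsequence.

12, 13, 14, 17, 19

Patience tails give the LIS length; then backtrack through the dp parents:
12 → extends → [12]
7 → replaces 12 → [7]
13 → extends → [7, 13]
8 → replaces 13 → [7, 8]
14 → extends → [7, 8, 14]
9 → replaces 14 → [7, 8, 9]
27 → extends → [7, 8, 9, 27]
22 → replaces 27 → [7, 8, 9, 22]
17 → replaces 22 → [7, 8, 9, 17]
19 → extends → [7, 8, 9, 17, 19]
6 → replaces 7 → [6, 8, 9, 17, 19]
Length 5; one witness is 12, 13, 14, 17, 19.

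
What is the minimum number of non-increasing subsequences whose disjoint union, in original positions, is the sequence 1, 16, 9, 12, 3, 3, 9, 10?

Place each on the leftmost legal pile:
1 → new pile 1 (tops now [1])
16 → new pile 2 (tops now [1, 16])
9 → pile 2 (tops now [1, 9])
12 → new pile 3 (tops now [1, 9, 12])
3 → pile 2 (tops now [1, 3, 12])
3 → pile 2 (tops now [1, 3, 12])
9 → pile 3 (tops now [1, 3, 9])
10 → new pile 4 (tops now [1, 3, 9, 10])
Four piles.

4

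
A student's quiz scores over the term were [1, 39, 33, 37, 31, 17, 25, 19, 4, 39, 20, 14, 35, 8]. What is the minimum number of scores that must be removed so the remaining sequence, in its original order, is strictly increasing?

Fewest deletions = n − (longest strictly increasing subsequence).
Patience tails:
1 → extends → [1]
39 → extends → [1, 39]
33 → replaces 39 → [1, 33]
37 → extends → [1, 33, 37]
31 → replaces 33 → [1, 31, 37]
17 → replaces 31 → [1, 17, 37]
25 → replaces 37 → [1, 17, 25]
19 → replaces 25 → [1, 17, 19]
4 → replaces 17 → [1, 4, 19]
39 → extends → [1, 4, 19, 39]
20 → replaces 39 → [1, 4, 19, 20]
14 → replaces 19 → [1, 4, 14, 20]
35 → extends → [1, 4, 14, 20, 35]
8 → replaces 14 → [1, 4, 8, 20, 35]
Longest strictly increasing subsequence has length 5, so deletions = 14 − 5 = 9.

9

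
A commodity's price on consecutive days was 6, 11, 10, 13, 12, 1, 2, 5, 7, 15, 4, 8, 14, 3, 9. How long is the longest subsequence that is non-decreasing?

6

Let dp[i] be the length of the longest such subsequence ending at index i:
i:      1  2  3  4  5  6  7  8  9 10 11 12 13 14 15
a[i]:   6 11 10 13 12  1  2  5  7 15  4  8 14  3  9
dp:     1  2  2  3  3  1  2  3  4  5  3  5  6  3  6
Maximum dp value is 6.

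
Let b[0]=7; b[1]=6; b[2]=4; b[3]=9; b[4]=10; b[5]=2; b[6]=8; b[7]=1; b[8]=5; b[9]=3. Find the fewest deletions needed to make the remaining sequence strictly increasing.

Fewest deletions = n − (longest strictly increasing subsequence).
Patience tails:
7 → extends → [7]
6 → replaces 7 → [6]
4 → replaces 6 → [4]
9 → extends → [4, 9]
10 → extends → [4, 9, 10]
2 → replaces 4 → [2, 9, 10]
8 → replaces 9 → [2, 8, 10]
1 → replaces 2 → [1, 8, 10]
5 → replaces 8 → [1, 5, 10]
3 → replaces 5 → [1, 3, 10]
Longest strictly increasing subsequence has length 3, so deletions = 10 − 3 = 7.

7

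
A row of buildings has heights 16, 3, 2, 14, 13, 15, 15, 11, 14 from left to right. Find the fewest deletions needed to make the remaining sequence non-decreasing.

5

Fewest deletions = n − (longest non-decreasing subsequence).
Patience tails:
16 → extends → [16]
3 → replaces 16 → [3]
2 → replaces 3 → [2]
14 → extends → [2, 14]
13 → replaces 14 → [2, 13]
15 → extends → [2, 13, 15]
15 → extends → [2, 13, 15, 15]
11 → replaces 13 → [2, 11, 15, 15]
14 → replaces 15 → [2, 11, 14, 15]
Longest non-decreasing subsequence has length 4, so deletions = 9 − 4 = 5.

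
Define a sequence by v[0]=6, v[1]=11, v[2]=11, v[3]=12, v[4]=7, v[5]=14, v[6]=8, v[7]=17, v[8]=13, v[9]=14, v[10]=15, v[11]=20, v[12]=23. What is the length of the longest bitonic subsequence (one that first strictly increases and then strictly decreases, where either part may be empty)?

inc[i] = longest strictly increasing subsequence ending at i; dec[i] = longest strictly decreasing subsequence starting at i:
i:      0  1  2  3  4  5  6  7  8  9 10 11 12
v[i]:   6 11 11 12  7 14  8 17 13 14 15 20 23
inc:    1  2  2  3  2  4  3  5  4  5  6  7  8
dec:    1  2  2  2  1  2  1  2  1  1  1  1  1
Best peak at i=12 (value 23): inc=8, dec=1, length 8+1−1 = 8.

8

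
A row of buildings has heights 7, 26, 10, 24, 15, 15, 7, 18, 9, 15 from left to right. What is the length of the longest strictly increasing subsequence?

Track the smallest tail for each achievable length (strict):
7 → extends → [7]
26 → extends → [7, 26]
10 → replaces 26 → [7, 10]
24 → extends → [7, 10, 24]
15 → replaces 24 → [7, 10, 15]
15 → already a tail → [7, 10, 15]
7 → already a tail → [7, 10, 15]
18 → extends → [7, 10, 15, 18]
9 → replaces 10 → [7, 9, 15, 18]
15 → already a tail → [7, 9, 15, 18]
Four tails, so the longest strictly increasing subsequence has length 4 (e.g. 7, 10, 15, 18).

4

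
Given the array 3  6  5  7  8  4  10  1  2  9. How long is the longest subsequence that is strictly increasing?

5

Track the smallest tail for each achievable length (strict):
3 → extends → [3]
6 → extends → [3, 6]
5 → replaces 6 → [3, 5]
7 → extends → [3, 5, 7]
8 → extends → [3, 5, 7, 8]
4 → replaces 5 → [3, 4, 7, 8]
10 → extends → [3, 4, 7, 8, 10]
1 → replaces 3 → [1, 4, 7, 8, 10]
2 → replaces 4 → [1, 2, 7, 8, 10]
9 → replaces 10 → [1, 2, 7, 8, 9]
Five tails, so the longest strictly increasing subsequence has length 5 (e.g. 3, 6, 7, 8, 10).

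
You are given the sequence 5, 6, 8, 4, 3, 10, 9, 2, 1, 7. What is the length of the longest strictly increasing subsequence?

4

Let dp[i] be the length of the longest such subsequence ending at index i:
i:      1  2  3  4  5  6  7  8  9 10
a[i]:   5  6  8  4  3 10  9  2  1  7
dp:     1  2  3  1  1  4  4  1  1  3
Maximum dp value is 4.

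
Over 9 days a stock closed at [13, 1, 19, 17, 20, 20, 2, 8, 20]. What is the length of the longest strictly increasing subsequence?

4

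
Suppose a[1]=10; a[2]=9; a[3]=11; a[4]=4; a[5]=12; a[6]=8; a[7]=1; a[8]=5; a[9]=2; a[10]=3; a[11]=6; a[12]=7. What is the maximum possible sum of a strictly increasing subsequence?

33

Let S[i] be the best sum of a strictly increasing subsequence ending at i:
i:      1  2  3  4  5  6  7  8  9 10 11 12
a[i]:  10  9 11  4 12  8  1  5  2  3  6  7
S:     10  9 21  4 33 12  1  9  3  6 15 22
Maximum is 33 (e.g. 10 + 11 + 12).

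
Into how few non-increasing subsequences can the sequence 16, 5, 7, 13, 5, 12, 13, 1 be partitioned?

Place each on the leftmost legal pile:
16 → new pile 1 (tops now [16])
5 → pile 1 (tops now [5])
7 → new pile 2 (tops now [5, 7])
13 → new pile 3 (tops now [5, 7, 13])
5 → pile 1 (tops now [5, 7, 13])
12 → pile 3 (tops now [5, 7, 12])
13 → new pile 4 (tops now [5, 7, 12, 13])
1 → pile 1 (tops now [1, 7, 12, 13])
Four piles.

4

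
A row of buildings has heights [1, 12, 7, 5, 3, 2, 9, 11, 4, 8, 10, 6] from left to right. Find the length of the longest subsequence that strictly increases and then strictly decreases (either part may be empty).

6

inc[i] = longest strictly increasing subsequence ending at i; dec[i] = longest strictly decreasing subsequence starting at i:
i:      1  2  3  4  5  6  7  8  9 10 11 12
a[i]:   1 12  7  5  3  2  9 11  4  8 10  6
inc:    1  2  2  2  2  2  3  4  3  4  5  4
dec:    1  5  4  3  2  1  3  3  1  2  2  1
Best peak at i=2 (value 12): inc=2, dec=5, length 2+5−1 = 6.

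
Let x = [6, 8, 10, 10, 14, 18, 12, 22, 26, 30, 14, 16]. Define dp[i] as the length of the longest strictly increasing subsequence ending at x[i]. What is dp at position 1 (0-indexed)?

2

dp[i] = 1 + max{dp[j] : j<i, x[j]<x[i]} (or 1 if no such j):
i:      0  1  2  3  4  5  6  7  8  9 10 11
x[i]:   6  8 10 10 14 18 12 22 26 30 14 16
dp:     1  2  3  3  4  5  4  6  7  8  5  6
At index 1 the value is 2.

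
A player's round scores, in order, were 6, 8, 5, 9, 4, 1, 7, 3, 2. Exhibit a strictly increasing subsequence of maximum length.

6, 8, 9

Patience tails give the LIS length; then backtrack through the dp parents:
6 → extends → [6]
8 → extends → [6, 8]
5 → replaces 6 → [5, 8]
9 → extends → [5, 8, 9]
4 → replaces 5 → [4, 8, 9]
1 → replaces 4 → [1, 8, 9]
7 → replaces 8 → [1, 7, 9]
3 → replaces 7 → [1, 3, 9]
2 → replaces 3 → [1, 2, 9]
Length 3; one witness is 6, 8, 9.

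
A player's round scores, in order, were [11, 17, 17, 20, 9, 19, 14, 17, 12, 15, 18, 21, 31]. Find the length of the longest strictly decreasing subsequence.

4

Negate each value so 'decreasing' becomes 'increasing', then run patience tails on the negated sequence:
-11 → extends → [-11]
-17 → replaces -11 → [-17]
-17 → already a tail → [-17]
-20 → replaces -17 → [-20]
-9 → extends → [-20, -9]
-19 → replaces -9 → [-20, -19]
-14 → extends → [-20, -19, -14]
-17 → replaces -14 → [-20, -19, -17]
-12 → extends → [-20, -19, -17, -12]
-15 → replaces -12 → [-20, -19, -17, -15]
-18 → replaces -17 → [-20, -19, -18, -15]
-21 → replaces -20 → [-21, -19, -18, -15]
-31 → replaces -21 → [-31, -19, -18, -15]
Four tails, so the longest strictly decreasing subsequence of the original has length 4.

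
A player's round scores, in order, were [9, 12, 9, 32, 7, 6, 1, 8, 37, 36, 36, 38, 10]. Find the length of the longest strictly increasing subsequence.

5

Let dp[i] be the length of the longest such subsequence ending at index i:
i:      1  2  3  4  5  6  7  8  9 10 11 12 13
a[i]:   9 12  9 32  7  6  1  8 37 36 36 38 10
dp:     1  2  1  3  1  1  1  2  4  4  4  5  3
Maximum dp value is 5.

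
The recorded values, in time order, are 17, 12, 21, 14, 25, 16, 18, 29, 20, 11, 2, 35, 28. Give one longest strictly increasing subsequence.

Patience tails give the LIS length; then backtrack through the dp parents:
17 → extends → [17]
12 → replaces 17 → [12]
21 → extends → [12, 21]
14 → replaces 21 → [12, 14]
25 → extends → [12, 14, 25]
16 → replaces 25 → [12, 14, 16]
18 → extends → [12, 14, 16, 18]
29 → extends → [12, 14, 16, 18, 29]
20 → replaces 29 → [12, 14, 16, 18, 20]
11 → replaces 12 → [11, 14, 16, 18, 20]
2 → replaces 11 → [2, 14, 16, 18, 20]
35 → extends → [2, 14, 16, 18, 20, 35]
28 → replaces 35 → [2, 14, 16, 18, 20, 28]
Length 6; one witness is 12, 14, 16, 18, 29, 35.

12, 14, 16, 18, 29, 35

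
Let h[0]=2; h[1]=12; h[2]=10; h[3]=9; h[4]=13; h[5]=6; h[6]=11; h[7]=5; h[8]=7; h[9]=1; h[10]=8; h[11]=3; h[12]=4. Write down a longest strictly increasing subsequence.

2, 6, 7, 8

Patience tails give the LIS length; then backtrack through the dp parents:
2 → extends → [2]
12 → extends → [2, 12]
10 → replaces 12 → [2, 10]
9 → replaces 10 → [2, 9]
13 → extends → [2, 9, 13]
6 → replaces 9 → [2, 6, 13]
11 → replaces 13 → [2, 6, 11]
5 → replaces 6 → [2, 5, 11]
7 → replaces 11 → [2, 5, 7]
1 → replaces 2 → [1, 5, 7]
8 → extends → [1, 5, 7, 8]
3 → replaces 5 → [1, 3, 7, 8]
4 → replaces 7 → [1, 3, 4, 8]
Length 4; one witness is 2, 6, 7, 8.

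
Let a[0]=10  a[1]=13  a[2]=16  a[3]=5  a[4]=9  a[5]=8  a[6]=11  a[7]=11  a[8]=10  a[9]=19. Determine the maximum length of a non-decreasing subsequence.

Track the smallest tail for each achievable length (allowing ties):
10 → extends → [10]
13 → extends → [10, 13]
16 → extends → [10, 13, 16]
5 → replaces 10 → [5, 13, 16]
9 → replaces 13 → [5, 9, 16]
8 → replaces 9 → [5, 8, 16]
11 → replaces 16 → [5, 8, 11]
11 → extends → [5, 8, 11, 11]
10 → replaces 11 → [5, 8, 10, 11]
19 → extends → [5, 8, 10, 11, 19]
Five tails, so the longest non-decreasing subsequence has length 5 (e.g. 5, 9, 11, 11, 19).

5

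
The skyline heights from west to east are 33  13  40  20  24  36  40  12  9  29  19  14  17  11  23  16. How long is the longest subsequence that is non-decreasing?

5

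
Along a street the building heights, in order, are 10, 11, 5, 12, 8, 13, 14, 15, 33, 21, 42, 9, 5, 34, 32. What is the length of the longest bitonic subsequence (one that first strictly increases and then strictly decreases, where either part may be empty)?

inc[i] = longest strictly increasing subsequence ending at i; dec[i] = longest strictly decreasing subsequence starting at i:
i:      1  2  3  4  5  6  7  8  9 10 11 12 13 14 15
a[i]:  10 11  5 12  8 13 14 15 33 21 42  9  5 34 32
inc:    1  2  1  3  2  4  5  6  7  7  8  3  1  8  8
dec:    3  3  1  3  2  3  3  3  4  3  3  2  1  2  1
Best peak at i=9 (value 33): inc=7, dec=4, length 7+4−1 = 10.

10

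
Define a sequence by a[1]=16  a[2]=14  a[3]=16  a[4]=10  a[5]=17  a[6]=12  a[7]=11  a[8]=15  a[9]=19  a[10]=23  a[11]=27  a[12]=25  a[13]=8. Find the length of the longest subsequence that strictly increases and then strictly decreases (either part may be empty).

inc[i] = longest strictly increasing subsequence ending at i; dec[i] = longest strictly decreasing subsequence starting at i:
i:      1  2  3  4  5  6  7  8  9 10 11 12 13
a[i]:  16 14 16 10 17 12 11 15 19 23 27 25  8
inc:    1  1  2  1  3  2  2  3  4  5  6  6  1
dec:    5  4  4  2  4  3  2  2  2  2  3  2  1
Best peak at i=11 (value 27): inc=6, dec=3, length 6+3−1 = 8.

8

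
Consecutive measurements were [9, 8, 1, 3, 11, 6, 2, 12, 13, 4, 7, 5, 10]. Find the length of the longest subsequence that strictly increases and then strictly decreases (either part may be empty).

7

inc[i] = longest strictly increasing subsequence ending at i; dec[i] = longest strictly decreasing subsequence starting at i:
i:      1  2  3  4  5  6  7  8  9 10 11 12 13
a[i]:   9  8  1  3 11  6  2 12 13  4  7  5 10
inc:    1  1  1  2  3  3  2  4  5  3  4  4  5
dec:    4  3  1  2  3  2  1  3  3  1  2  1  1
Best peak at i=9 (value 13): inc=5, dec=3, length 5+3−1 = 7.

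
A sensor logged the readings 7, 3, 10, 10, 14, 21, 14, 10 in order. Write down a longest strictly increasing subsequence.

7, 10, 14, 21

Patience tails give the LIS length; then backtrack through the dp parents:
7 → extends → [7]
3 → replaces 7 → [3]
10 → extends → [3, 10]
10 → already a tail → [3, 10]
14 → extends → [3, 10, 14]
21 → extends → [3, 10, 14, 21]
14 → already a tail → [3, 10, 14, 21]
10 → already a tail → [3, 10, 14, 21]
Length 4; one witness is 7, 10, 14, 21.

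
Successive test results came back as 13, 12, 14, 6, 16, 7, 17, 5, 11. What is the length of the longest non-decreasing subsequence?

4

Let dp[i] be the length of the longest such subsequence ending at index i:
i:      1  2  3  4  5  6  7  8  9
a[i]:  13 12 14  6 16  7 17  5 11
dp:     1  1  2  1  3  2  4  1  3
Maximum dp value is 4.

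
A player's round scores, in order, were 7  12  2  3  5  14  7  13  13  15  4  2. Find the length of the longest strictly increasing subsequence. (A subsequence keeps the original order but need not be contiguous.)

6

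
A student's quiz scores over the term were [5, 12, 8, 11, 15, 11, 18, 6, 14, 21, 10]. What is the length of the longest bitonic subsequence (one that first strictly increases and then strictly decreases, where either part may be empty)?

inc[i] = longest strictly increasing subsequence ending at i; dec[i] = longest strictly decreasing subsequence starting at i:
i:      1  2  3  4  5  6  7  8  9 10 11
a[i]:   5 12  8 11 15 11 18  6 14 21 10
inc:    1  2  2  3  4  3  5  2  4  6  3
dec:    1  3  2  2  3  2  3  1  2  2  1
Best peak at i=7 (value 18): inc=5, dec=3, length 5+3−1 = 7.

7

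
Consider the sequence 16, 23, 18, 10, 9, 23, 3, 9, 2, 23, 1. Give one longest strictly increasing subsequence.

Patience tails give the LIS length; then backtrack through the dp parents:
16 → extends → [16]
23 → extends → [16, 23]
18 → replaces 23 → [16, 18]
10 → replaces 16 → [10, 18]
9 → replaces 10 → [9, 18]
23 → extends → [9, 18, 23]
3 → replaces 9 → [3, 18, 23]
9 → replaces 18 → [3, 9, 23]
2 → replaces 3 → [2, 9, 23]
23 → already a tail → [2, 9, 23]
1 → replaces 2 → [1, 9, 23]
Length 3; one witness is 16, 18, 23.

16, 18, 23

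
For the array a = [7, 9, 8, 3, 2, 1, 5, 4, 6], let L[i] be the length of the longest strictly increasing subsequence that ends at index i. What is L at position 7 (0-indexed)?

dp[i] = 1 + max{dp[j] : j<i, a[j]<a[i]} (or 1 if no such j):
i:     0 1 2 3 4 5 6 7 8
a[i]:  7 9 8 3 2 1 5 4 6
dp:    1 2 2 1 1 1 2 2 3
At index 7 the value is 2.

2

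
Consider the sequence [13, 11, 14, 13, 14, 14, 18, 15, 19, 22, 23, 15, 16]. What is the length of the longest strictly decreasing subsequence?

Negate each value so 'decreasing' becomes 'increasing', then run patience tails on the negated sequence:
-13 → extends → [-13]
-11 → extends → [-13, -11]
-14 → replaces -13 → [-14, -11]
-13 → replaces -11 → [-14, -13]
-14 → already a tail → [-14, -13]
-14 → already a tail → [-14, -13]
-18 → replaces -14 → [-18, -13]
-15 → replaces -13 → [-18, -15]
-19 → replaces -18 → [-19, -15]
-22 → replaces -19 → [-22, -15]
-23 → replaces -22 → [-23, -15]
-15 → already a tail → [-23, -15]
-16 → replaces -15 → [-23, -16]
Two tails, so the longest strictly decreasing subsequence of the original has length 2.

2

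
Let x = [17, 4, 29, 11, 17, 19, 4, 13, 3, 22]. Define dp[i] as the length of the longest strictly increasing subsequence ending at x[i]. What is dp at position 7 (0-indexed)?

3

dp[i] = 1 + max{dp[j] : j<i, x[j]<x[i]} (or 1 if no such j):
i:      0  1  2  3  4  5  6  7  8  9
x[i]:  17  4 29 11 17 19  4 13  3 22
dp:     1  1  2  2  3  4  1  3  1  5
At index 7 the value is 3.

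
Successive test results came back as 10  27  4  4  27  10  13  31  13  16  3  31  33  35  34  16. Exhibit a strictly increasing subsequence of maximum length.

4, 10, 13, 16, 31, 33, 35

Patience tails give the LIS length; then backtrack through the dp parents:
10 → extends → [10]
27 → extends → [10, 27]
4 → replaces 10 → [4, 27]
4 → already a tail → [4, 27]
27 → already a tail → [4, 27]
10 → replaces 27 → [4, 10]
13 → extends → [4, 10, 13]
31 → extends → [4, 10, 13, 31]
13 → already a tail → [4, 10, 13, 31]
16 → replaces 31 → [4, 10, 13, 16]
3 → replaces 4 → [3, 10, 13, 16]
31 → extends → [3, 10, 13, 16, 31]
33 → extends → [3, 10, 13, 16, 31, 33]
35 → extends → [3, 10, 13, 16, 31, 33, 35]
34 → replaces 35 → [3, 10, 13, 16, 31, 33, 34]
16 → already a tail → [3, 10, 13, 16, 31, 33, 34]
Length 7; one witness is 4, 10, 13, 16, 31, 33, 35.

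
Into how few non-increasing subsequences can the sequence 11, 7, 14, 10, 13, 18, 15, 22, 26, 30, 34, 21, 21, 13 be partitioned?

8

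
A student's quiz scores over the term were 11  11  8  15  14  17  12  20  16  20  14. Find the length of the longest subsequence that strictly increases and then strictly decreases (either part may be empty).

6

inc[i] = longest strictly increasing subsequence ending at i; dec[i] = longest strictly decreasing subsequence starting at i:
i:      1  2  3  4  5  6  7  8  9 10 11
a[i]:  11 11  8 15 14 17 12 20 16 20 14
inc:    1  1  1  2  2  3  2  4  3  4  3
dec:    2  2  1  3  2  3  1  3  2  2  1
Best peak at i=8 (value 20): inc=4, dec=3, length 4+3−1 = 6.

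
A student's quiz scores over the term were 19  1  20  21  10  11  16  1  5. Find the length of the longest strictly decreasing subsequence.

3

Negate each value so 'decreasing' becomes 'increasing', then run patience tails on the negated sequence:
-19 → extends → [-19]
-1 → extends → [-19, -1]
-20 → replaces -19 → [-20, -1]
-21 → replaces -20 → [-21, -1]
-10 → replaces -1 → [-21, -10]
-11 → replaces -10 → [-21, -11]
-16 → replaces -11 → [-21, -16]
-1 → extends → [-21, -16, -1]
-5 → replaces -1 → [-21, -16, -5]
Three tails, so the longest strictly decreasing subsequence of the original has length 3.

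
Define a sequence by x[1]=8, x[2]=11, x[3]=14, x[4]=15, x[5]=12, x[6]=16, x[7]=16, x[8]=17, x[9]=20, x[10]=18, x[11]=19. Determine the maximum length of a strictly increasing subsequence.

8

Let dp[i] be the length of the longest such subsequence ending at index i:
i:      1  2  3  4  5  6  7  8  9 10 11
x[i]:   8 11 14 15 12 16 16 17 20 18 19
dp:     1  2  3  4  3  5  5  6  7  7  8
Maximum dp value is 8.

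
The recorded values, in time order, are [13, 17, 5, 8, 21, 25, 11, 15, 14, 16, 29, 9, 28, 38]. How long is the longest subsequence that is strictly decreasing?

Let dp[i] be the longest strictly decreasing subsequence ending at i:
i:      1  2  3  4  5  6  7  8  9 10 11 12 13 14
a[i]:  13 17  5  8 21 25 11 15 14 16 29  9 28 38
dp:     1  1  2  2  1  1  2  2  3  2  1  4  2  1
Maximum is 4.

4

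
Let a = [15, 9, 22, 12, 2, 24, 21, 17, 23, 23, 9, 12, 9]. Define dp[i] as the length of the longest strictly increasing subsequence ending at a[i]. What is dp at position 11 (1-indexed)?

2

dp[i] = 1 + max{dp[j] : j<i, a[j]<a[i]} (or 1 if no such j):
i:      1  2  3  4  5  6  7  8  9 10 11 12 13
a[i]:  15  9 22 12  2 24 21 17 23 23  9 12  9
dp:     1  1  2  2  1  3  3  3  4  4  2  3  2
At index 11 the value is 2.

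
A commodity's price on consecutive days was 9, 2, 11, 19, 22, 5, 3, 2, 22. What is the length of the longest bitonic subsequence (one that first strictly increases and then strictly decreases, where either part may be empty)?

7

inc[i] = longest strictly increasing subsequence ending at i; dec[i] = longest strictly decreasing subsequence starting at i:
i:      1  2  3  4  5  6  7  8  9
a[i]:   9  2 11 19 22  5  3  2 22
inc:    1  1  2  3  4  2  2  1  4
dec:    4  1  4  4  4  3  2  1  1
Best peak at i=5 (value 22): inc=4, dec=4, length 4+4−1 = 7.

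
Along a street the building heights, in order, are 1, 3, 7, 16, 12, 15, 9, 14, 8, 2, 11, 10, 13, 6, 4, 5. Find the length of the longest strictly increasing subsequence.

6

Track the smallest tail for each achievable length (strict):
1 → extends → [1]
3 → extends → [1, 3]
7 → extends → [1, 3, 7]
16 → extends → [1, 3, 7, 16]
12 → replaces 16 → [1, 3, 7, 12]
15 → extends → [1, 3, 7, 12, 15]
9 → replaces 12 → [1, 3, 7, 9, 15]
14 → replaces 15 → [1, 3, 7, 9, 14]
8 → replaces 9 → [1, 3, 7, 8, 14]
2 → replaces 3 → [1, 2, 7, 8, 14]
11 → replaces 14 → [1, 2, 7, 8, 11]
10 → replaces 11 → [1, 2, 7, 8, 10]
13 → extends → [1, 2, 7, 8, 10, 13]
6 → replaces 7 → [1, 2, 6, 8, 10, 13]
4 → replaces 6 → [1, 2, 4, 8, 10, 13]
5 → replaces 8 → [1, 2, 4, 5, 10, 13]
Six tails, so the longest strictly increasing subsequence has length 6 (e.g. 1, 3, 7, 9, 11, 13).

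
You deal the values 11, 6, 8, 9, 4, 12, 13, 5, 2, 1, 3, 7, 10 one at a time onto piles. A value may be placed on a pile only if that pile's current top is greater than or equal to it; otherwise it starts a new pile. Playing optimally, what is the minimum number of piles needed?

5

Place each on the leftmost legal pile:
11 → new pile 1 (tops now [11])
6 → pile 1 (tops now [6])
8 → new pile 2 (tops now [6, 8])
9 → new pile 3 (tops now [6, 8, 9])
4 → pile 1 (tops now [4, 8, 9])
12 → new pile 4 (tops now [4, 8, 9, 12])
13 → new pile 5 (tops now [4, 8, 9, 12, 13])
5 → pile 2 (tops now [4, 5, 9, 12, 13])
2 → pile 1 (tops now [2, 5, 9, 12, 13])
1 → pile 1 (tops now [1, 5, 9, 12, 13])
3 → pile 2 (tops now [1, 3, 9, 12, 13])
7 → pile 3 (tops now [1, 3, 7, 12, 13])
10 → pile 4 (tops now [1, 3, 7, 10, 13])
Five piles.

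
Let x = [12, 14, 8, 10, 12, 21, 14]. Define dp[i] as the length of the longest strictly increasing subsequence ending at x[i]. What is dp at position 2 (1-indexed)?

2

dp[i] = 1 + max{dp[j] : j<i, x[j]<x[i]} (or 1 if no such j):
i:      1  2  3  4  5  6  7
x[i]:  12 14  8 10 12 21 14
dp:     1  2  1  2  3  4  4
At index 2 the value is 2.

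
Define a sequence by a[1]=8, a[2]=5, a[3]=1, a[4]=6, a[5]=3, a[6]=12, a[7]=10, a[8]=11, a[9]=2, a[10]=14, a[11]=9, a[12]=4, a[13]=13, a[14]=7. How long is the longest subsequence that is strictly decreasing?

Let dp[i] be the longest strictly decreasing subsequence ending at i:
i:      1  2  3  4  5  6  7  8  9 10 11 12 13 14
a[i]:   8  5  1  6  3 12 10 11  2 14  9  4 13  7
dp:     1  2  3  2  3  1  2  2  4  1  3  4  2  4
Maximum is 4.

4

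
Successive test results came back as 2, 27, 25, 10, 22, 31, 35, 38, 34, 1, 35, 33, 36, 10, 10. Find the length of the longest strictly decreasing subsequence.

4

Negate each value so 'decreasing' becomes 'increasing', then run patience tails on the negated sequence:
-2 → extends → [-2]
-27 → replaces -2 → [-27]
-25 → extends → [-27, -25]
-10 → extends → [-27, -25, -10]
-22 → replaces -10 → [-27, -25, -22]
-31 → replaces -27 → [-31, -25, -22]
-35 → replaces -31 → [-35, -25, -22]
-38 → replaces -35 → [-38, -25, -22]
-34 → replaces -25 → [-38, -34, -22]
-1 → extends → [-38, -34, -22, -1]
-35 → replaces -34 → [-38, -35, -22, -1]
-33 → replaces -22 → [-38, -35, -33, -1]
-36 → replaces -35 → [-38, -36, -33, -1]
-10 → replaces -1 → [-38, -36, -33, -10]
-10 → already a tail → [-38, -36, -33, -10]
Four tails, so the longest strictly decreasing subsequence of the original has length 4.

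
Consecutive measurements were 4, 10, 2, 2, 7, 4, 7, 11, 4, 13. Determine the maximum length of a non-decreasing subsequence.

Track the smallest tail for each achievable length (allowing ties):
4 → extends → [4]
10 → extends → [4, 10]
2 → replaces 4 → [2, 10]
2 → replaces 10 → [2, 2]
7 → extends → [2, 2, 7]
4 → replaces 7 → [2, 2, 4]
7 → extends → [2, 2, 4, 7]
11 → extends → [2, 2, 4, 7, 11]
4 → replaces 7 → [2, 2, 4, 4, 11]
13 → extends → [2, 2, 4, 4, 11, 13]
Six tails, so the longest non-decreasing subsequence has length 6 (e.g. 2, 2, 7, 7, 11, 13).

6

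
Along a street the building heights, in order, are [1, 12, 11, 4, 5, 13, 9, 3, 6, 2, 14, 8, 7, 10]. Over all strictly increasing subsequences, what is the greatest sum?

40

Let S[i] be the best sum of a strictly increasing subsequence ending at i:
i:      1  2  3  4  5  6  7  8  9 10 11 12 13 14
a[i]:   1 12 11  4  5 13  9  3  6  2 14  8  7 10
S:      1 13 12  5 10 26 19  4 16  3 40 24 23 34
Maximum is 40 (e.g. 1 + 12 + 13 + 14).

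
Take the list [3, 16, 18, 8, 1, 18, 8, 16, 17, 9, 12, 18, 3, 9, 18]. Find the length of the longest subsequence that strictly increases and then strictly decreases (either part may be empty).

inc[i] = longest strictly increasing subsequence ending at i; dec[i] = longest strictly decreasing subsequence starting at i:
i:      1  2  3  4  5  6  7  8  9 10 11 12 13 14 15
a[i]:   3 16 18  8  1 18  8 16 17  9 12 18  3  9 18
inc:    1  2  3  2  1  3  2  3  4  3  4  5  2  3  5
dec:    2  3  4  2  1  4  2  3  3  2  2  2  1  1  1
Best peak at i=3 (value 18): inc=3, dec=4, length 3+4−1 = 6.

6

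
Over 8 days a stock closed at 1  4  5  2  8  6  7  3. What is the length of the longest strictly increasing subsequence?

5

Let dp[i] be the length of the longest such subsequence ending at index i:
i:     1 2 3 4 5 6 7 8
a[i]:  1 4 5 2 8 6 7 3
dp:    1 2 3 2 4 4 5 3
Maximum dp value is 5.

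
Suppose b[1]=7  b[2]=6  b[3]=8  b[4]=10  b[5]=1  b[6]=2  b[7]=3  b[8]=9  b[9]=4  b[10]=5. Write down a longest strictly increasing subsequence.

Patience tails give the LIS length; then backtrack through the dp parents:
7 → extends → [7]
6 → replaces 7 → [6]
8 → extends → [6, 8]
10 → extends → [6, 8, 10]
1 → replaces 6 → [1, 8, 10]
2 → replaces 8 → [1, 2, 10]
3 → replaces 10 → [1, 2, 3]
9 → extends → [1, 2, 3, 9]
4 → replaces 9 → [1, 2, 3, 4]
5 → extends → [1, 2, 3, 4, 5]
Length 5; one witness is 1, 2, 3, 4, 5.

1, 2, 3, 4, 5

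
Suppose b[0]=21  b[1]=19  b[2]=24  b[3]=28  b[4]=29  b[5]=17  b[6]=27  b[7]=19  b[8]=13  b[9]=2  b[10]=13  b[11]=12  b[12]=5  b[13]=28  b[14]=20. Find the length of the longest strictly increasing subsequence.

4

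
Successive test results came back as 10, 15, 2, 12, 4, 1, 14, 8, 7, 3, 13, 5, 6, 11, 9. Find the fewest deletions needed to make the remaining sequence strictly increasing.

Fewest deletions = n − (longest strictly increasing subsequence).
Patience tails:
10 → extends → [10]
15 → extends → [10, 15]
2 → replaces 10 → [2, 15]
12 → replaces 15 → [2, 12]
4 → replaces 12 → [2, 4]
1 → replaces 2 → [1, 4]
14 → extends → [1, 4, 14]
8 → replaces 14 → [1, 4, 8]
7 → replaces 8 → [1, 4, 7]
3 → replaces 4 → [1, 3, 7]
13 → extends → [1, 3, 7, 13]
5 → replaces 7 → [1, 3, 5, 13]
6 → replaces 13 → [1, 3, 5, 6]
11 → extends → [1, 3, 5, 6, 11]
9 → replaces 11 → [1, 3, 5, 6, 9]
Longest strictly increasing subsequence has length 5, so deletions = 15 − 5 = 10.

10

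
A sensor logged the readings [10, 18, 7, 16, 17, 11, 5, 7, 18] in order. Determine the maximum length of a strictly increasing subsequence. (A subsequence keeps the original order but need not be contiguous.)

4

Track the smallest tail for each achievable length (strict):
10 → extends → [10]
18 → extends → [10, 18]
7 → replaces 10 → [7, 18]
16 → replaces 18 → [7, 16]
17 → extends → [7, 16, 17]
11 → replaces 16 → [7, 11, 17]
5 → replaces 7 → [5, 11, 17]
7 → replaces 11 → [5, 7, 17]
18 → extends → [5, 7, 17, 18]
Four tails, so the longest strictly increasing subsequence has length 4 (e.g. 10, 16, 17, 18).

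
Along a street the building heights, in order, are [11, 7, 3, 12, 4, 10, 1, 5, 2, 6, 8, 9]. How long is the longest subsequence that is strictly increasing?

Track the smallest tail for each achievable length (strict):
11 → extends → [11]
7 → replaces 11 → [7]
3 → replaces 7 → [3]
12 → extends → [3, 12]
4 → replaces 12 → [3, 4]
10 → extends → [3, 4, 10]
1 → replaces 3 → [1, 4, 10]
5 → replaces 10 → [1, 4, 5]
2 → replaces 4 → [1, 2, 5]
6 → extends → [1, 2, 5, 6]
8 → extends → [1, 2, 5, 6, 8]
9 → extends → [1, 2, 5, 6, 8, 9]
Six tails, so the longest strictly increasing subsequence has length 6 (e.g. 3, 4, 5, 6, 8, 9).

6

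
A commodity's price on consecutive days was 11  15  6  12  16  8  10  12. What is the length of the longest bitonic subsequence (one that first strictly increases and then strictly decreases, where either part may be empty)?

4

inc[i] = longest strictly increasing subsequence ending at i; dec[i] = longest strictly decreasing subsequence starting at i:
i:      1  2  3  4  5  6  7  8
a[i]:  11 15  6 12 16  8 10 12
inc:    1  2  1  2  3  2  3  4
dec:    2  3  1  2  2  1  1  1
Best peak at i=2 (value 15): inc=2, dec=3, length 2+3−1 = 4.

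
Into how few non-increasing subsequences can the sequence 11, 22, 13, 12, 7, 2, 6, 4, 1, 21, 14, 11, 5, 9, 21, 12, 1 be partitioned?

The minimum number of non-increasing subsequences covering a sequence equals the length of its longest strictly increasing subsequence.
LIS length is 5 (e.g. 2, 4, 5, 9, 21), so 5 piles are needed.

5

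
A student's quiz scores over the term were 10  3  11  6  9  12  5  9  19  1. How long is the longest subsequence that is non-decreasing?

Track the smallest tail for each achievable length (allowing ties):
10 → extends → [10]
3 → replaces 10 → [3]
11 → extends → [3, 11]
6 → replaces 11 → [3, 6]
9 → extends → [3, 6, 9]
12 → extends → [3, 6, 9, 12]
5 → replaces 6 → [3, 5, 9, 12]
9 → replaces 12 → [3, 5, 9, 9]
19 → extends → [3, 5, 9, 9, 19]
1 → replaces 3 → [1, 5, 9, 9, 19]
Five tails, so the longest non-decreasing subsequence has length 5 (e.g. 3, 6, 9, 12, 19).

5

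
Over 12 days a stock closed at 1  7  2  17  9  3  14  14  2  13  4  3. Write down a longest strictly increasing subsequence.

1, 7, 9, 14

Patience tails give the LIS length; then backtrack through the dp parents:
1 → extends → [1]
7 → extends → [1, 7]
2 → replaces 7 → [1, 2]
17 → extends → [1, 2, 17]
9 → replaces 17 → [1, 2, 9]
3 → replaces 9 → [1, 2, 3]
14 → extends → [1, 2, 3, 14]
14 → already a tail → [1, 2, 3, 14]
2 → already a tail → [1, 2, 3, 14]
13 → replaces 14 → [1, 2, 3, 13]
4 → replaces 13 → [1, 2, 3, 4]
3 → already a tail → [1, 2, 3, 4]
Length 4; one witness is 1, 7, 9, 14.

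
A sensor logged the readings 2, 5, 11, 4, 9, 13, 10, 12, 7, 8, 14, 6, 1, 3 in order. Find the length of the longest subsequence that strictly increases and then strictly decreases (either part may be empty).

8

inc[i] = longest strictly increasing subsequence ending at i; dec[i] = longest strictly decreasing subsequence starting at i:
i:      1  2  3  4  5  6  7  8  9 10 11 12 13 14
a[i]:   2  5 11  4  9 13 10 12  7  8 14  6  1  3
inc:    1  2  3  2  3  4  4  5  3  4  6  3  1  2
dec:    2  3  5  2  4  5  4  4  3  3  3  2  1  1
Best peak at i=6 (value 13): inc=4, dec=5, length 4+5−1 = 8.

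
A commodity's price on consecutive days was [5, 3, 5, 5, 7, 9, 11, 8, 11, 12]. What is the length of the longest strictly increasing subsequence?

Track the smallest tail for each achievable length (strict):
5 → extends → [5]
3 → replaces 5 → [3]
5 → extends → [3, 5]
5 → already a tail → [3, 5]
7 → extends → [3, 5, 7]
9 → extends → [3, 5, 7, 9]
11 → extends → [3, 5, 7, 9, 11]
8 → replaces 9 → [3, 5, 7, 8, 11]
11 → already a tail → [3, 5, 7, 8, 11]
12 → extends → [3, 5, 7, 8, 11, 12]
Six tails, so the longest strictly increasing subsequence has length 6 (e.g. 3, 5, 7, 9, 11, 12).

6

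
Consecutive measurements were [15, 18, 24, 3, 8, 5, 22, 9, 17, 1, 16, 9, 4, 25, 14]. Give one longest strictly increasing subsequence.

Patience tails give the LIS length; then backtrack through the dp parents:
15 → extends → [15]
18 → extends → [15, 18]
24 → extends → [15, 18, 24]
3 → replaces 15 → [3, 18, 24]
8 → replaces 18 → [3, 8, 24]
5 → replaces 8 → [3, 5, 24]
22 → replaces 24 → [3, 5, 22]
9 → replaces 22 → [3, 5, 9]
17 → extends → [3, 5, 9, 17]
1 → replaces 3 → [1, 5, 9, 17]
16 → replaces 17 → [1, 5, 9, 16]
9 → already a tail → [1, 5, 9, 16]
4 → replaces 5 → [1, 4, 9, 16]
25 → extends → [1, 4, 9, 16, 25]
14 → replaces 16 → [1, 4, 9, 14, 25]
Length 5; one witness is 3, 8, 9, 17, 25.

3, 8, 9, 17, 25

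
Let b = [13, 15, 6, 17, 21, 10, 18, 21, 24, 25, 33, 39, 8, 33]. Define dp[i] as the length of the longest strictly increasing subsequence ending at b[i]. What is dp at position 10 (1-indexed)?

7

dp[i] = 1 + max{dp[j] : j<i, b[j]<b[i]} (or 1 if no such j):
i:      1  2  3  4  5  6  7  8  9 10 11 12 13 14
b[i]:  13 15  6 17 21 10 18 21 24 25 33 39  8 33
dp:     1  2  1  3  4  2  4  5  6  7  8  9  2  8
At index 10 the value is 7.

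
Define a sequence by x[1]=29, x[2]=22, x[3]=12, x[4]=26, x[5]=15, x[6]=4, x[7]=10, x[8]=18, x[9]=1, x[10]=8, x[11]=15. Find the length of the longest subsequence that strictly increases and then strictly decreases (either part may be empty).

inc[i] = longest strictly increasing subsequence ending at i; dec[i] = longest strictly decreasing subsequence starting at i:
i:      1  2  3  4  5  6  7  8  9 10 11
x[i]:  29 22 12 26 15  4 10 18  1  8 15
inc:    1  1  1  2  2  1  2  3  1  2  3
dec:    5  4  3  4  3  2  2  2  1  1  1
Best peak at i=1 (value 29): inc=1, dec=5, length 1+5−1 = 5.

5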